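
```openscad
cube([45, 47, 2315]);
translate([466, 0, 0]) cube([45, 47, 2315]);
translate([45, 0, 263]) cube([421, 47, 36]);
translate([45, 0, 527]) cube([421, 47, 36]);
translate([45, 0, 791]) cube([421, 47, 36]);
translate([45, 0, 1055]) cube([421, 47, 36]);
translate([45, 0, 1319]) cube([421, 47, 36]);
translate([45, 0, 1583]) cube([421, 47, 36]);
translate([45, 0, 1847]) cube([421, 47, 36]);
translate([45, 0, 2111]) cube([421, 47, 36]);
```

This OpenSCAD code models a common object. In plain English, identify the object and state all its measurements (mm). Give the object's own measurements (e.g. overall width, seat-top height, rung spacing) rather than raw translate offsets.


A straight ladder. Two 45×47 mm vertical rails, 2315 mm tall, stand 511 mm apart (outside-to-outside) with their front faces coplanar on the −y side. 8 rungs, each 47 mm deep and 36 mm tall, span between the inner faces of the rails, front faces flush with the rails. The lowest rung's underside is at z = 263 mm and rungs are spaced 264 mm apart (underside to underside).


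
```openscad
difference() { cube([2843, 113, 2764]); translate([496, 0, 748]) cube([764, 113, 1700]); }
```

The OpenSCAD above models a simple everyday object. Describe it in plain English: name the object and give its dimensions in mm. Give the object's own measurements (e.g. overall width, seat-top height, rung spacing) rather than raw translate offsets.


A wall 2843 mm long (x), 113 mm thick (y), 2764 mm tall, with a rectangular window opening cut through it. The opening is 764 mm wide and 1700 mm tall; its sill is at z = 748 mm and its near (−x) edge is 496 mm from the wall's −x end. The opening passes through the full wall thickness.


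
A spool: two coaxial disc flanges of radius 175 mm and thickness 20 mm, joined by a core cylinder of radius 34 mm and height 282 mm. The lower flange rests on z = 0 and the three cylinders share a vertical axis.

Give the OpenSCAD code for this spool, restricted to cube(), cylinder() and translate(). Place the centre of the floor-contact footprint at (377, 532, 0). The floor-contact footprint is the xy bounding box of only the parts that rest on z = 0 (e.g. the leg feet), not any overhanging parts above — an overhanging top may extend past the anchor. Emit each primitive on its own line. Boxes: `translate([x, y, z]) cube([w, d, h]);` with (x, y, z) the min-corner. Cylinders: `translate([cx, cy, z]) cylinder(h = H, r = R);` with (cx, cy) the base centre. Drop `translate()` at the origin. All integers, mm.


translate([377, 532, 0]) cylinder(h = 20, r = 175);
translate([377, 532, 20]) cylinder(h = 282, r = 34);
translate([377, 532, 302]) cylinder(h = 20, r = 175);


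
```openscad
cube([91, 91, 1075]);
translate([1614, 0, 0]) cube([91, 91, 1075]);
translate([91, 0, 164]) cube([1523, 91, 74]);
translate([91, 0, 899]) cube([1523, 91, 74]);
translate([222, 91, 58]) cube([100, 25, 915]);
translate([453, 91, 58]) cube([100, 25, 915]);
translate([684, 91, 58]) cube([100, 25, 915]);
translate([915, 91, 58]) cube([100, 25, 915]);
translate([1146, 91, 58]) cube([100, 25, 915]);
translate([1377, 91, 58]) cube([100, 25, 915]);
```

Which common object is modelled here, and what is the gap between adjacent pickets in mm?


A fence section. The picket gap is 131 mm.

Two posts, two rails, 6 pickets — a fence section. Span 1523 mm holds 6 pickets of 100 mm with 7 equal gaps: ⌊(1523 − 6·100) / 7⌋ = 131 mm.


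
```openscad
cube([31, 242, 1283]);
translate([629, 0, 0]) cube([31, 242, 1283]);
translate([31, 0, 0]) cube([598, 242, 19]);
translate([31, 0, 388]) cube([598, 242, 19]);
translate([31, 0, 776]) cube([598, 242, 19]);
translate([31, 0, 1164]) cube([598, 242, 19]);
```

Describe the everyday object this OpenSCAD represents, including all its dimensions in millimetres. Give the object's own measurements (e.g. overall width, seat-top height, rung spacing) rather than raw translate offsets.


An open bookshelf. Two side panels, each 31 mm thick, 242 mm deep and 1283 mm tall, stand 660 mm apart (outside-to-outside). Between them sit 4 shelves, each 19 mm thick and 242 mm deep, spanning the full gap between the sides. The bottom shelf rests on the floor (its underside at z = 0) and the clear gap between one shelf's top and the next shelf's underside is 369 mm.


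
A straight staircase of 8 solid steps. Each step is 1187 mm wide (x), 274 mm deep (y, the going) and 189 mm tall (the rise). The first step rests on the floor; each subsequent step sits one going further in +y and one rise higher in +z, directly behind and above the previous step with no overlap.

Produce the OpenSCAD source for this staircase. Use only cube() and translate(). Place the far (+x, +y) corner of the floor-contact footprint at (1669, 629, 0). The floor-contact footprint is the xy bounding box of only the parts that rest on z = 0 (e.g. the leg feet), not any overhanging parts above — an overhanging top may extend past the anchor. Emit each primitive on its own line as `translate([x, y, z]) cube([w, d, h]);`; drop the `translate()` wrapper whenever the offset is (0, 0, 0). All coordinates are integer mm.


translate([482, 355, 0]) cube([1187, 274, 189]);
translate([482, 629, 189]) cube([1187, 274, 189]);
translate([482, 903, 378]) cube([1187, 274, 189]);
translate([482, 1177, 567]) cube([1187, 274, 189]);
translate([482, 1451, 756]) cube([1187, 274, 189]);
translate([482, 1725, 945]) cube([1187, 274, 189]);
translate([482, 1999, 1134]) cube([1187, 274, 189]);
translate([482, 2273, 1323]) cube([1187, 274, 189]);


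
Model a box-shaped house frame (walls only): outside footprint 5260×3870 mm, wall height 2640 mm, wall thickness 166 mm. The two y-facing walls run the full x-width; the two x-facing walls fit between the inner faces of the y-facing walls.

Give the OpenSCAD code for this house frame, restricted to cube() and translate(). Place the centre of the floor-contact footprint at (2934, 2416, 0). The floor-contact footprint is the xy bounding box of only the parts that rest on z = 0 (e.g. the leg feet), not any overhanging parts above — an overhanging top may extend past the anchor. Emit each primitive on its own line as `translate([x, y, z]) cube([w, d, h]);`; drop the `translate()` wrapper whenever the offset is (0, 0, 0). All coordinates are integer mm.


translate([304, 481, 0]) cube([5260, 166, 2640]);
translate([304, 4185, 0]) cube([5260, 166, 2640]);
translate([304, 647, 0]) cube([166, 3538, 2640]);
translate([5398, 647, 0]) cube([166, 3538, 2640]);


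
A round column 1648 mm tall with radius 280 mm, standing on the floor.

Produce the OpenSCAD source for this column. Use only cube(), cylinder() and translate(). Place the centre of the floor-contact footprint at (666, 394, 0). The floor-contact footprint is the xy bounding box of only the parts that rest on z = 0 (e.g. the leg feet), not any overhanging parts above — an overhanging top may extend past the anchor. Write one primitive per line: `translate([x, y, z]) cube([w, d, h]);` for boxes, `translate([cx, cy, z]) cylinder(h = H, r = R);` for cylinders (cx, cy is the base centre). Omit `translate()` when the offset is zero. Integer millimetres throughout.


translate([666, 394, 0]) cylinder(h = 1648, r = 280);


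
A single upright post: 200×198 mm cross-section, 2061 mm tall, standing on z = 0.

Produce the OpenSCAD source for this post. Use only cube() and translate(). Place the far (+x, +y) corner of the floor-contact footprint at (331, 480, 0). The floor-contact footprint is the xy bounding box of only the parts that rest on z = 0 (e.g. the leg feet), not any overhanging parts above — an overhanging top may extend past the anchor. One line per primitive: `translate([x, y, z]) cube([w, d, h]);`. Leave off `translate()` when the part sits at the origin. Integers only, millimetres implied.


translate([131, 282, 0]) cube([200, 198, 2061]);


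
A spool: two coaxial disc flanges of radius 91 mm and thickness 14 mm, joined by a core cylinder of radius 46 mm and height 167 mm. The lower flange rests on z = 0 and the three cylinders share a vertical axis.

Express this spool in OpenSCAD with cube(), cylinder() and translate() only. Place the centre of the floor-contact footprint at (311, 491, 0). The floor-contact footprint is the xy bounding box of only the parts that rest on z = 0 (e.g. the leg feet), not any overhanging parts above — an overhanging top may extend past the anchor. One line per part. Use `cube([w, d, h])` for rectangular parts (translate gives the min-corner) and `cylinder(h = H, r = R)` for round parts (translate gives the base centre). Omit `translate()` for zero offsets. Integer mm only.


translate([311, 491, 0]) cylinder(h = 14, r = 91);
translate([311, 491, 14]) cylinder(h = 167, r = 46);
translate([311, 491, 181]) cylinder(h = 14, r = 91);


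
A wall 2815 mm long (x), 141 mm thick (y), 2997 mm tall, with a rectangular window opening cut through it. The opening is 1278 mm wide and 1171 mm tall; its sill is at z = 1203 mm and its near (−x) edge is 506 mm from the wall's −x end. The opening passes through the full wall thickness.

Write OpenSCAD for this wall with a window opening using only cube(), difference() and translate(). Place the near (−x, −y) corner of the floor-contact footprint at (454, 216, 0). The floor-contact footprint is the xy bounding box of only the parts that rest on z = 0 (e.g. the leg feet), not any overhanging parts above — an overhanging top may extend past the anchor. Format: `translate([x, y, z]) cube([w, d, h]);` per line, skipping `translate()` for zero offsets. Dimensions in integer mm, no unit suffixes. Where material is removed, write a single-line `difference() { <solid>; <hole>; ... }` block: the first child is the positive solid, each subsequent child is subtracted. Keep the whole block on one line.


difference() { translate([454, 216, 0]) cube([2815, 141, 2997]); translate([960, 216, 1203]) cube([1278, 141, 1171]); }


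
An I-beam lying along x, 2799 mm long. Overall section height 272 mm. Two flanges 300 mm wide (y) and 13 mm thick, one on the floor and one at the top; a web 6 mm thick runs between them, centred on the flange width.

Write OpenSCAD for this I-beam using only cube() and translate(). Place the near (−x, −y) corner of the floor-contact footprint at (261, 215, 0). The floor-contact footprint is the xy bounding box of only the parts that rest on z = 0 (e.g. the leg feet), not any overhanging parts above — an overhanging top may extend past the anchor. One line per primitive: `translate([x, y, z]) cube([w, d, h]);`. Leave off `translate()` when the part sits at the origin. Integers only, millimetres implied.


translate([261, 215, 0]) cube([2799, 300, 13]);
translate([261, 362, 13]) cube([2799, 6, 246]);
translate([261, 215, 259]) cube([2799, 300, 13]);


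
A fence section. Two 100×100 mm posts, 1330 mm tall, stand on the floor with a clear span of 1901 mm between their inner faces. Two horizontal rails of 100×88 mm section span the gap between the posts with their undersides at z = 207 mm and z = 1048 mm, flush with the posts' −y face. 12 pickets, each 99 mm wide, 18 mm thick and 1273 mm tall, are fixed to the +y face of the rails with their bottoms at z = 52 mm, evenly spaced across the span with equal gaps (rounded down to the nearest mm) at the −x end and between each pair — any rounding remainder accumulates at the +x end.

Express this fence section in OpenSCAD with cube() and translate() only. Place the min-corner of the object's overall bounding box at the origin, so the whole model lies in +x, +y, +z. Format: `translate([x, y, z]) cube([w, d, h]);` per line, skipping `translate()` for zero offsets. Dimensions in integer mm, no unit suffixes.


cube([100, 100, 1330]);
translate([2001, 0, 0]) cube([100, 100, 1330]);
translate([100, 0, 207]) cube([1901, 100, 88]);
translate([100, 0, 1048]) cube([1901, 100, 88]);
translate([154, 100, 52]) cube([99, 18, 1273]);
translate([307, 100, 52]) cube([99, 18, 1273]);
translate([460, 100, 52]) cube([99, 18, 1273]);
translate([613, 100, 52]) cube([99, 18, 1273]);
translate([766, 100, 52]) cube([99, 18, 1273]);
translate([919, 100, 52]) cube([99, 18, 1273]);
translate([1072, 100, 52]) cube([99, 18, 1273]);
translate([1225, 100, 52]) cube([99, 18, 1273]);
translate([1378, 100, 52]) cube([99, 18, 1273]);
translate([1531, 100, 52]) cube([99, 18, 1273]);
translate([1684, 100, 52]) cube([99, 18, 1273]);
translate([1837, 100, 52]) cube([99, 18, 1273]);


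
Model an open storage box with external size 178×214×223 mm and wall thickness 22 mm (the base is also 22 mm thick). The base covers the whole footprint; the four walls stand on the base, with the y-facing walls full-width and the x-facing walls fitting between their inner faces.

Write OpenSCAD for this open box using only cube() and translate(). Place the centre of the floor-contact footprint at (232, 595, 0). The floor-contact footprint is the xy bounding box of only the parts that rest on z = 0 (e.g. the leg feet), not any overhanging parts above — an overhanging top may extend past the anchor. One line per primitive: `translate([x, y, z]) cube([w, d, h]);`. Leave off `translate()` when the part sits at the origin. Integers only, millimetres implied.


translate([143, 488, 0]) cube([178, 214, 22]);
translate([143, 488, 22]) cube([178, 22, 201]);
translate([143, 680, 22]) cube([178, 22, 201]);
translate([143, 510, 22]) cube([22, 170, 201]);
translate([299, 510, 22]) cube([22, 170, 201]);


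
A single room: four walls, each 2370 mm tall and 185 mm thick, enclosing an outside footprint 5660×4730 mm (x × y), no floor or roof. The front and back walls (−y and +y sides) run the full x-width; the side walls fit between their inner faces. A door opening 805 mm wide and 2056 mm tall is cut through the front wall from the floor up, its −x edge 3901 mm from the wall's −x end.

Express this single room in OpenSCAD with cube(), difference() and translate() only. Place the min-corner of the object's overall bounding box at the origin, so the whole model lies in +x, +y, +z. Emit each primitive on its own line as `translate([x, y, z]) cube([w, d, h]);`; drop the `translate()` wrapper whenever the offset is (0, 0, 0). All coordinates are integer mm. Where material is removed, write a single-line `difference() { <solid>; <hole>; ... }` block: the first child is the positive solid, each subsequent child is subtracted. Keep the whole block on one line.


difference() { cube([5660, 185, 2370]); translate([3901, 0, 0]) cube([805, 185, 2056]); }
translate([0, 4545, 0]) cube([5660, 185, 2370]);
translate([0, 185, 0]) cube([185, 4360, 2370]);
translate([5475, 185, 0]) cube([185, 4360, 2370]);


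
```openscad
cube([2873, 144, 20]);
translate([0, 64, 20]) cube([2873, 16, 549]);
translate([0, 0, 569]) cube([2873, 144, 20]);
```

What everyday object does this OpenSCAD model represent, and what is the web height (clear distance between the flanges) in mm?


An I-beam. The web height is 549 mm.

Two wide flanges with a thin centred web — an I-beam. Overall 589 mm minus two 20 mm flanges gives a web of 589 − 2·20 = 549 mm.


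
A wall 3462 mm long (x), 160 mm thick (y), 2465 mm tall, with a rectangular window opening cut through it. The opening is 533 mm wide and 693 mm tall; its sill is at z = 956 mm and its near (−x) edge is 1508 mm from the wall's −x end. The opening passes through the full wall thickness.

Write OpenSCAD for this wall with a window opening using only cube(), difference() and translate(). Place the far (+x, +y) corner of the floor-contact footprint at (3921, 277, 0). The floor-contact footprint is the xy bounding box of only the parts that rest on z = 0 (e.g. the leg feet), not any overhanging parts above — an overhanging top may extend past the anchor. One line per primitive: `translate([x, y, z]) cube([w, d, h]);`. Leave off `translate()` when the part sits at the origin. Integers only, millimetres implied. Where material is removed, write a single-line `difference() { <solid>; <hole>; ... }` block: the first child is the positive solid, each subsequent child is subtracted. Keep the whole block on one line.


difference() { translate([459, 117, 0]) cube([3462, 160, 2465]); translate([1967, 117, 956]) cube([533, 160, 693]); }


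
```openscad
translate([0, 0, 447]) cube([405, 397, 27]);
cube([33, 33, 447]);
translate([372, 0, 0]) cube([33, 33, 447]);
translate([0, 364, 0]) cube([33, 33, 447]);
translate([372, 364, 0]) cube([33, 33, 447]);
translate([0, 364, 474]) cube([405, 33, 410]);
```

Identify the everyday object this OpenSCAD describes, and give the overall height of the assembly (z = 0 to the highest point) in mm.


A chair. The overall height is 884 mm.

A slab on four corner posts with a tall panel at the back — a chair. The seat slab sits at z = 447 with thickness 27, and the 410 mm backrest starts at the seat top, so the overall height is 447 + 27 + 410 = 884 mm.


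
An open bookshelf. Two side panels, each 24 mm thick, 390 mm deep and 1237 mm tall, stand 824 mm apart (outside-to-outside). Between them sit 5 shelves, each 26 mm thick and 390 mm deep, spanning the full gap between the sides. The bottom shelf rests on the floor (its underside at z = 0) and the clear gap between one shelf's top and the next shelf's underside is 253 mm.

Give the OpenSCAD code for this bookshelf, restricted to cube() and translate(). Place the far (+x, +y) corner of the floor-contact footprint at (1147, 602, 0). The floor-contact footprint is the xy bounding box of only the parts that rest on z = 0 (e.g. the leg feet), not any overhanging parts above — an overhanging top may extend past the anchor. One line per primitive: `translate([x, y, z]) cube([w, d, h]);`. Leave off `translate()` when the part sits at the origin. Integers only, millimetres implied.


translate([323, 212, 0]) cube([24, 390, 1237]);
translate([1123, 212, 0]) cube([24, 390, 1237]);
translate([347, 212, 0]) cube([776, 390, 26]);
translate([347, 212, 279]) cube([776, 390, 26]);
translate([347, 212, 558]) cube([776, 390, 26]);
translate([347, 212, 837]) cube([776, 390, 26]);
translate([347, 212, 1116]) cube([776, 390, 26]);


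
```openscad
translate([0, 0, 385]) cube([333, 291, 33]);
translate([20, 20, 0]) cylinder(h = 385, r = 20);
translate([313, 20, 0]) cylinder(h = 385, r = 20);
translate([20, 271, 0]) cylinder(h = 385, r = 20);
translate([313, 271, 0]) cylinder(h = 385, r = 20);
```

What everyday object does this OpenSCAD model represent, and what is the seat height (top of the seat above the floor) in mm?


A stool. The seat height is 418 mm.

A 333×291×33 slab at z = 385 on four corner cylinders — a stool. The seat top is 385 + 33 = 418 mm.


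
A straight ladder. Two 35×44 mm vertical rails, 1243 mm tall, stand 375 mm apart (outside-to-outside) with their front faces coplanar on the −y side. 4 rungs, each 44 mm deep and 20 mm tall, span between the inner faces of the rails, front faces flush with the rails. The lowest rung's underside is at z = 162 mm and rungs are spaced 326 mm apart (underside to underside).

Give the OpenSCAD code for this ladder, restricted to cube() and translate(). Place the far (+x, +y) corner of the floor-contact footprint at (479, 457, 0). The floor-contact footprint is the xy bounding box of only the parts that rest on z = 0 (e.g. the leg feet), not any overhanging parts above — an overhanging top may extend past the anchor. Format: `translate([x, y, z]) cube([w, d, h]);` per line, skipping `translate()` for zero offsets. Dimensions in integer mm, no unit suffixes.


translate([104, 413, 0]) cube([35, 44, 1243]);
translate([444, 413, 0]) cube([35, 44, 1243]);
translate([139, 413, 162]) cube([305, 44, 20]);
translate([139, 413, 488]) cube([305, 44, 20]);
translate([139, 413, 814]) cube([305, 44, 20]);
translate([139, 413, 1140]) cube([305, 44, 20]);


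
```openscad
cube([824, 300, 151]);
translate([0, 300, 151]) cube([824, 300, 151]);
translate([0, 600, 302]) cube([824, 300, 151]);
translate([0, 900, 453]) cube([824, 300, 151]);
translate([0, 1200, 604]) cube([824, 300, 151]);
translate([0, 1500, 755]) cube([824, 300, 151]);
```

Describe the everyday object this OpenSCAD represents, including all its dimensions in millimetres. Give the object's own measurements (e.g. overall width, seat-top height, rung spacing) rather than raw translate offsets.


A straight staircase of 6 solid steps. Each step is 824 mm wide (x), 300 mm deep (y, the going) and 151 mm tall (the rise). The first step rests on the floor; each subsequent step sits one going further in +y and one rise higher in +z, directly behind and above the previous step with no overlap.


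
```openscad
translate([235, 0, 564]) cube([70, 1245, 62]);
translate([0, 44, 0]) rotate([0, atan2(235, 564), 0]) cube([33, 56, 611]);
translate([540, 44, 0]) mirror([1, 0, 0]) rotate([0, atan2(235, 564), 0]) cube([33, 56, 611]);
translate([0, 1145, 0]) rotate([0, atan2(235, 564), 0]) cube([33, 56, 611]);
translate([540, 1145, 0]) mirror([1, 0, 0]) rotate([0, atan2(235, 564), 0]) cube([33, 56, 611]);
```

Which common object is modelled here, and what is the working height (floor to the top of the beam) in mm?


A sawhorse. The overall height is 626 mm.

A beam across two mirrored pairs of raked legs — a sawhorse. The beam's underside is at z = 564 (matching the legs' vertical rise in atan2(235, 564)) and the beam is 62 mm tall, so its top is at 564 + 62 = 626 mm. The raked legs top out at the beam's underside, so that is the highest point.


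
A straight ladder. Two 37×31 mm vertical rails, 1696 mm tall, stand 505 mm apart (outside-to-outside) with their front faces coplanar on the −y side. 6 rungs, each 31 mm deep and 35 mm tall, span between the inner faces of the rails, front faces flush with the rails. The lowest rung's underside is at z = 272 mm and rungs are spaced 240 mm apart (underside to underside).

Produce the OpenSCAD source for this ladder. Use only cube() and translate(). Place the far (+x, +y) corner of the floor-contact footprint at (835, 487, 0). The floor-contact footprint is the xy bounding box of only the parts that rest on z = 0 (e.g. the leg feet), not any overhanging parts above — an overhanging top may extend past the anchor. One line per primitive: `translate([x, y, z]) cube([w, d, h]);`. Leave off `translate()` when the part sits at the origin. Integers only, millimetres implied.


translate([330, 456, 0]) cube([37, 31, 1696]);
translate([798, 456, 0]) cube([37, 31, 1696]);
translate([367, 456, 272]) cube([431, 31, 35]);
translate([367, 456, 512]) cube([431, 31, 35]);
translate([367, 456, 752]) cube([431, 31, 35]);
translate([367, 456, 992]) cube([431, 31, 35]);
translate([367, 456, 1232]) cube([431, 31, 35]);
translate([367, 456, 1472]) cube([431, 31, 35]);


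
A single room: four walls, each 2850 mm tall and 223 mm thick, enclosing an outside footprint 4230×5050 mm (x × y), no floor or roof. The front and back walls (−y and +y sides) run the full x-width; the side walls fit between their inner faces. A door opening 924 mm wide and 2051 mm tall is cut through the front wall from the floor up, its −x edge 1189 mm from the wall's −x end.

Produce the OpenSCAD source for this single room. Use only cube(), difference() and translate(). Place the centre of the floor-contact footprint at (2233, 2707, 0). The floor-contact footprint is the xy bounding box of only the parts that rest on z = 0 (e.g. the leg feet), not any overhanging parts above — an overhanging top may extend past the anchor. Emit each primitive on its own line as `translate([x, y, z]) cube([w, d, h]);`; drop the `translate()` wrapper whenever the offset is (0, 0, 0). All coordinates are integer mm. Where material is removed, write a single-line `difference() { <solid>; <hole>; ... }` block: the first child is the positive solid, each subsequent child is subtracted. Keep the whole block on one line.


difference() { translate([118, 182, 0]) cube([4230, 223, 2850]); translate([1307, 182, 0]) cube([924, 223, 2051]); }
translate([118, 5009, 0]) cube([4230, 223, 2850]);
translate([118, 405, 0]) cube([223, 4604, 2850]);
translate([4125, 405, 0]) cube([223, 4604, 2850]);


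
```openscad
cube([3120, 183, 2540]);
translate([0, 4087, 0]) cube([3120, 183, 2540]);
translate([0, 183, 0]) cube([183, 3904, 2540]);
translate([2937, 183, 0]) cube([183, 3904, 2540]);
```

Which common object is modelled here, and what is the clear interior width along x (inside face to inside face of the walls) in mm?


A house (or room) frame. The interior width is 2754 mm.

Four 2540 mm walls enclosing a rectangle with no floor or roof — a room or house frame. Outside width is 3120 mm and wall thickness is 183 mm, so the interior width is 3120 − 2 × 183 = 2754 mm.


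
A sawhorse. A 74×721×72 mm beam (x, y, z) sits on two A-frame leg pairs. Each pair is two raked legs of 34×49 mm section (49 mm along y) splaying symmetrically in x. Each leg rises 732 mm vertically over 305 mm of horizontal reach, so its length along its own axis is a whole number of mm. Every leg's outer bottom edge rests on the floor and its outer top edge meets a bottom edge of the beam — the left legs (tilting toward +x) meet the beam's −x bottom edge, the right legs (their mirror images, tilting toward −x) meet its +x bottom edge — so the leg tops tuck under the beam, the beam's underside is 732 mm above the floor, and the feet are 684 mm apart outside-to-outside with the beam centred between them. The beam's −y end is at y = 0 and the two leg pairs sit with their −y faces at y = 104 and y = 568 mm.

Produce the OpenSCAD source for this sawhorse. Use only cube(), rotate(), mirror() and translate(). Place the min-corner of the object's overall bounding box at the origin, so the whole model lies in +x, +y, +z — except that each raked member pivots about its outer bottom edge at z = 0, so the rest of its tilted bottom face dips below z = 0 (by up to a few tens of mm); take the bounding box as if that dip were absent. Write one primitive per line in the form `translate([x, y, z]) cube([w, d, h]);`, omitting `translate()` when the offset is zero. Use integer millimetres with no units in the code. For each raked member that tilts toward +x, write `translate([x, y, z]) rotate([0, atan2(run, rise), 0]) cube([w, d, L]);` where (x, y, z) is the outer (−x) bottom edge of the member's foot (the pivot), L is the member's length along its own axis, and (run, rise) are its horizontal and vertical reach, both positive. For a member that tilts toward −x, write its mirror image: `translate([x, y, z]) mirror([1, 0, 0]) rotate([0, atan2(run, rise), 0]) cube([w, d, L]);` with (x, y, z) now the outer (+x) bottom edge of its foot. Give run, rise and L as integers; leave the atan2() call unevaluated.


// leg length = √(305² + 732²) = 793
// right-leg outer foot x = 2·305 + 74 = 684
// beam min-corner = (305, 0, 732)
translate([305, 0, 732]) cube([74, 721, 72]);
translate([0, 104, 0]) rotate([0, atan2(305, 732), 0]) cube([34, 49, 793]);
translate([684, 104, 0]) mirror([1, 0, 0]) rotate([0, atan2(305, 732), 0]) cube([34, 49, 793]);
translate([0, 568, 0]) rotate([0, atan2(305, 732), 0]) cube([34, 49, 793]);
translate([684, 568, 0]) mirror([1, 0, 0]) rotate([0, atan2(305, 732), 0]) cube([34, 49, 793]);


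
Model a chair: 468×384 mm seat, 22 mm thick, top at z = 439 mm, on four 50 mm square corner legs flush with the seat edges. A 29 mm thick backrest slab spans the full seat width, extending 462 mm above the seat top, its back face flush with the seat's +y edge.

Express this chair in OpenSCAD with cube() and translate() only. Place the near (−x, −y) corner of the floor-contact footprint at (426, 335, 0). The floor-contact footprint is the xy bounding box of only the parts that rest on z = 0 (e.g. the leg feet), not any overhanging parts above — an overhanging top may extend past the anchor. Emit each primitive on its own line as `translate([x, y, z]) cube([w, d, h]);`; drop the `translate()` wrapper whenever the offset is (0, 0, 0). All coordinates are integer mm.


// leg_h = 439 - 22 = 417
translate([426, 335, 417]) cube([468, 384, 22]);
translate([426, 335, 0]) cube([50, 50, 417]);
translate([844, 335, 0]) cube([50, 50, 417]);
translate([426, 669, 0]) cube([50, 50, 417]);
translate([844, 669, 0]) cube([50, 50, 417]);
translate([426, 690, 439]) cube([468, 29, 462]);


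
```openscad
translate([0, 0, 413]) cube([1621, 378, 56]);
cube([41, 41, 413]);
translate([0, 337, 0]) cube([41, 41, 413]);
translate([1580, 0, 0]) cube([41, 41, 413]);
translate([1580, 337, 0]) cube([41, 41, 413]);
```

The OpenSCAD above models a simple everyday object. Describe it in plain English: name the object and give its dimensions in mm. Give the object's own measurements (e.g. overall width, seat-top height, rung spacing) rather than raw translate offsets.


A long wooden bench with a 1621 mm (x) × 378 mm (y) seat, 56 mm thick, its top surface 469 mm above the floor. Four 41 mm square legs at the seat corners, flush with the edges, run from z = 0 to the seat underside.


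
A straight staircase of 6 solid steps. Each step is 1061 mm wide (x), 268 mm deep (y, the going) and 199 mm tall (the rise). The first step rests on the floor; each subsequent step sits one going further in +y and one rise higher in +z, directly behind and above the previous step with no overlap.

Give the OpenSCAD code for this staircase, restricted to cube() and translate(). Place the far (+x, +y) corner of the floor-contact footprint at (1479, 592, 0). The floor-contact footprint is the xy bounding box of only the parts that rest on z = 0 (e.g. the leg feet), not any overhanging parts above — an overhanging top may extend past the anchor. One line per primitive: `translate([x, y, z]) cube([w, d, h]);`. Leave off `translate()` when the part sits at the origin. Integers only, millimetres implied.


translate([418, 324, 0]) cube([1061, 268, 199]);
translate([418, 592, 199]) cube([1061, 268, 199]);
translate([418, 860, 398]) cube([1061, 268, 199]);
translate([418, 1128, 597]) cube([1061, 268, 199]);
translate([418, 1396, 796]) cube([1061, 268, 199]);
translate([418, 1664, 995]) cube([1061, 268, 199]);


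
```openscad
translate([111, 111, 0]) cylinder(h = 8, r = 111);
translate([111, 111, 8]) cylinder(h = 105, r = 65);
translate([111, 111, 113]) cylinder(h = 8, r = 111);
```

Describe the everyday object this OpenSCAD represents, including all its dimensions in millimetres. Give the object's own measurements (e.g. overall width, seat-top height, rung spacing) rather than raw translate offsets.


A spool: two coaxial disc flanges of radius 111 mm and thickness 8 mm, joined by a core cylinder of radius 65 mm and height 105 mm. The lower flange rests on z = 0 and the three cylinders share a vertical axis.


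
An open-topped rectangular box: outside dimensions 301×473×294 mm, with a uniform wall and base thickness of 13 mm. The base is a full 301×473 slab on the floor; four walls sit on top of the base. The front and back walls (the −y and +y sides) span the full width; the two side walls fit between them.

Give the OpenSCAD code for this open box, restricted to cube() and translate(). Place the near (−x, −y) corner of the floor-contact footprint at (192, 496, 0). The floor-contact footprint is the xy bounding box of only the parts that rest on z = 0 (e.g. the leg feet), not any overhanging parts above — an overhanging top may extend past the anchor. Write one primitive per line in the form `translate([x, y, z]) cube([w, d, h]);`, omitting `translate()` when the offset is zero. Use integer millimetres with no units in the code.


translate([192, 496, 0]) cube([301, 473, 13]);
translate([192, 496, 13]) cube([301, 13, 281]);
translate([192, 956, 13]) cube([301, 13, 281]);
translate([192, 509, 13]) cube([13, 447, 281]);
translate([480, 509, 13]) cube([13, 447, 281]);


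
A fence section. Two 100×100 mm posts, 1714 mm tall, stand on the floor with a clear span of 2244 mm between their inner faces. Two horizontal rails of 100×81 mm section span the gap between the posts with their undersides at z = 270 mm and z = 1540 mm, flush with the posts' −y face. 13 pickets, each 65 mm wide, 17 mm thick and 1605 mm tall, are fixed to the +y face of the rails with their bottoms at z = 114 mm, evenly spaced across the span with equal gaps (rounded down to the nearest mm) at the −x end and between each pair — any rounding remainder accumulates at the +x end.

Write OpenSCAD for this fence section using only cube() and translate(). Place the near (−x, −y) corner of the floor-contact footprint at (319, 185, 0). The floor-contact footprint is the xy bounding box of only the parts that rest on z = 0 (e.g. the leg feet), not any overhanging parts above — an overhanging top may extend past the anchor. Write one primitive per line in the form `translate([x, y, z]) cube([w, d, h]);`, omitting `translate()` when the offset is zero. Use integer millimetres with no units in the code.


translate([319, 185, 0]) cube([100, 100, 1714]);
translate([2663, 185, 0]) cube([100, 100, 1714]);
translate([419, 185, 270]) cube([2244, 100, 81]);
translate([419, 185, 1540]) cube([2244, 100, 81]);
translate([518, 285, 114]) cube([65, 17, 1605]);
translate([682, 285, 114]) cube([65, 17, 1605]);
translate([846, 285, 114]) cube([65, 17, 1605]);
translate([1010, 285, 114]) cube([65, 17, 1605]);
translate([1174, 285, 114]) cube([65, 17, 1605]);
translate([1338, 285, 114]) cube([65, 17, 1605]);
translate([1502, 285, 114]) cube([65, 17, 1605]);
translate([1666, 285, 114]) cube([65, 17, 1605]);
translate([1830, 285, 114]) cube([65, 17, 1605]);
translate([1994, 285, 114]) cube([65, 17, 1605]);
translate([2158, 285, 114]) cube([65, 17, 1605]);
translate([2322, 285, 114]) cube([65, 17, 1605]);
translate([2486, 285, 114]) cube([65, 17, 1605]);


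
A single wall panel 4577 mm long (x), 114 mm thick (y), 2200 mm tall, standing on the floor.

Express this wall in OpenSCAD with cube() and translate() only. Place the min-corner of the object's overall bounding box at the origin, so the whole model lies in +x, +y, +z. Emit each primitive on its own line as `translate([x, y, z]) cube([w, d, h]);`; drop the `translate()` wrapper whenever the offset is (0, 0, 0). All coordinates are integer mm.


cube([4577, 114, 2200]);


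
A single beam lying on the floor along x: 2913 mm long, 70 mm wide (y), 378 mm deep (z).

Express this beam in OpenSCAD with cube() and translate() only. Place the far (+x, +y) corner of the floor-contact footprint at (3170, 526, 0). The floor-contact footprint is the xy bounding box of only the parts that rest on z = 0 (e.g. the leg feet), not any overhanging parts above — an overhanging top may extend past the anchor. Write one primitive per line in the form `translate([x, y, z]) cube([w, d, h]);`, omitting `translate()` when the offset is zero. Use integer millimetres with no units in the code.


translate([257, 456, 0]) cube([2913, 70, 378]);


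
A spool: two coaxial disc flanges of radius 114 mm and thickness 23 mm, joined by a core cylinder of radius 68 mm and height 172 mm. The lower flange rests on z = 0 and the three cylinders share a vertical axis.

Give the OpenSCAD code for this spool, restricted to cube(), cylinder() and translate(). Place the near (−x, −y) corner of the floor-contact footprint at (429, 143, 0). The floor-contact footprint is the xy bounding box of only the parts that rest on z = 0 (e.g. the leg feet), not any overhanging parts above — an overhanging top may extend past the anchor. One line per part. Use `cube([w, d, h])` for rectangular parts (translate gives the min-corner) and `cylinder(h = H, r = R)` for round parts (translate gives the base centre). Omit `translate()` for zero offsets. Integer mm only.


translate([543, 257, 0]) cylinder(h = 23, r = 114);
translate([543, 257, 23]) cylinder(h = 172, r = 68);
translate([543, 257, 195]) cylinder(h = 23, r = 114);


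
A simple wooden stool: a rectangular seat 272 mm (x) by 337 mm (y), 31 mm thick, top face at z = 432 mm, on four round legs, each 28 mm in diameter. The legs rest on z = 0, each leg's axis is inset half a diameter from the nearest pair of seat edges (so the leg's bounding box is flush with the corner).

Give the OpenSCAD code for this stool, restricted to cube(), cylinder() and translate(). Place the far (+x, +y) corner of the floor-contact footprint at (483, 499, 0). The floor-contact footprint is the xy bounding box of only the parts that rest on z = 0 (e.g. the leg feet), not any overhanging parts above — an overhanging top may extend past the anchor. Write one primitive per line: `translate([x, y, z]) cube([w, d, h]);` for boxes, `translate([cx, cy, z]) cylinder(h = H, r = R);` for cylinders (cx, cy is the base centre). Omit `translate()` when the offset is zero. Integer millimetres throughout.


translate([211, 162, 401]) cube([272, 337, 31]);
translate([225, 176, 0]) cylinder(h = 401, r = 14);
translate([469, 176, 0]) cylinder(h = 401, r = 14);
translate([225, 485, 0]) cylinder(h = 401, r = 14);
translate([469, 485, 0]) cylinder(h = 401, r = 14);


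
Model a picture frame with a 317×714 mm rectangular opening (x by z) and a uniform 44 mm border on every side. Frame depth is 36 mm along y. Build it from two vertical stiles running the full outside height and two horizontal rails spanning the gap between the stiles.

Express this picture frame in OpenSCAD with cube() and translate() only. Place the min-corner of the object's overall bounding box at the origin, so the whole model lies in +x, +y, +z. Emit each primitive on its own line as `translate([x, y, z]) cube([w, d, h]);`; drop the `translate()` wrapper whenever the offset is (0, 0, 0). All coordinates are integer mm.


cube([44, 36, 802]);
translate([361, 0, 0]) cube([44, 36, 802]);
translate([44, 0, 0]) cube([317, 36, 44]);
translate([44, 0, 758]) cube([317, 36, 44]);


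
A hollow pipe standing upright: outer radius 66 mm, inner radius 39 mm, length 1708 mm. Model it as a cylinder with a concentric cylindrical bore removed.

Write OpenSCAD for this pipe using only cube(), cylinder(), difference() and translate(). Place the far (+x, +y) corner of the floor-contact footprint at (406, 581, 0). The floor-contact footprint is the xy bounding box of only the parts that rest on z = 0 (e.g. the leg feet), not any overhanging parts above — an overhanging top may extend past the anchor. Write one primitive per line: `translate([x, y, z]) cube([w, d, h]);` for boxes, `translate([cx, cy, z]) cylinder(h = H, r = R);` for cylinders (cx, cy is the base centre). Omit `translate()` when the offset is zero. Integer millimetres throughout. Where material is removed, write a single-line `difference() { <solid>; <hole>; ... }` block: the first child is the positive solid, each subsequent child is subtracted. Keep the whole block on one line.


difference() { translate([340, 515, 0]) cylinder(h = 1708, r = 66); translate([340, 515, 0]) cylinder(h = 1708, r = 39); }


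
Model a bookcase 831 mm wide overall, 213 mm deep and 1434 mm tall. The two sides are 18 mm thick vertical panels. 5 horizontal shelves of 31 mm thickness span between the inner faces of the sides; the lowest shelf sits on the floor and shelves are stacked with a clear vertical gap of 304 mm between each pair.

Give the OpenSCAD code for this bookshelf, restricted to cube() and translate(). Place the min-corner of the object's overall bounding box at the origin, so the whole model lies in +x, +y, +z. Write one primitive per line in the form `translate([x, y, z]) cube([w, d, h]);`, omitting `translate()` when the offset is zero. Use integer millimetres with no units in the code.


cube([18, 213, 1434]);
translate([813, 0, 0]) cube([18, 213, 1434]);
translate([18, 0, 0]) cube([795, 213, 31]);
translate([18, 0, 335]) cube([795, 213, 31]);
translate([18, 0, 670]) cube([795, 213, 31]);
translate([18, 0, 1005]) cube([795, 213, 31]);
translate([18, 0, 1340]) cube([795, 213, 31]);


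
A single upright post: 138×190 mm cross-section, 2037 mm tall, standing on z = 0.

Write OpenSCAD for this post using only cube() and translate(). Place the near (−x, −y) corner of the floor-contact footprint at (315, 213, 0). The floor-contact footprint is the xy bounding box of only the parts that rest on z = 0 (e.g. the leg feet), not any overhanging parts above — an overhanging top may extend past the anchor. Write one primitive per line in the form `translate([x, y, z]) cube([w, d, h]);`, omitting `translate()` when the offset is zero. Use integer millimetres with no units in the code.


translate([315, 213, 0]) cube([138, 190, 2037]);
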